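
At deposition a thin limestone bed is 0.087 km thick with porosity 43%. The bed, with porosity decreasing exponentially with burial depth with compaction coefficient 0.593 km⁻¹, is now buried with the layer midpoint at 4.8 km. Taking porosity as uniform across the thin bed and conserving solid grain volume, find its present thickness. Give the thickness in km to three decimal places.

Porosity at 4.8 km: phi = 0.43·exp(−0.593×4.8) = 0.0250
Solid-volume conservation: h(1−phi) = h₀(1−phi₀) ⇒ h = h₀·(1−phi₀)/(1−phi)
h = 0.087 × (1 − 0.43)/(1 − 0.0250) = 0.087 × 0.5846 = 0.0509 km

0.051 km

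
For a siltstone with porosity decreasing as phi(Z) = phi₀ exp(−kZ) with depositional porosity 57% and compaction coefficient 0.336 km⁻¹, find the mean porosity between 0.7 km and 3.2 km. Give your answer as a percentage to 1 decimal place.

⟨phi⟩ = (1/(Z₂−Z₁)) ∫ phi₀ e^(−kZ) dZ = phi₀·(e^(−k·Z₁) − e^(−k·Z₂)) / (k·(Z₂−Z₁))
e^(−0.336×0.7) = 0.7904; e^(−0.336×3.2) = 0.3412
⟨phi⟩ = 0.57 × (0.7904 − 0.3412) / (0.336 × 2.5) = 0.57 × 0.5347 = 0.3048

30.5%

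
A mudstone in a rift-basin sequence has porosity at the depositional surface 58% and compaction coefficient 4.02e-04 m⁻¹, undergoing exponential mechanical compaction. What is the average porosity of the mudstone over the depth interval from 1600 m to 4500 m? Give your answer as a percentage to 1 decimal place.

18.0%

Working in km (1 km = 1000 m; β in km⁻¹ = β in m⁻¹ × 1000):
⟨φ⟩ = (1/(Z₂−Z₁)) ∫ φ₀ e^(−βZ) dZ = φ₀·(e^(−β·Z₁) − e^(−β·Z₂)) / (β·(Z₂−Z₁))
e^(−0.402×1.6) = 0.5256; e^(−0.402×4.5) = 0.1638
⟨φ⟩ = 0.58 × (0.5256 − 0.1638) / (0.402 × 2.9) = 0.58 × 0.3103 = 0.1800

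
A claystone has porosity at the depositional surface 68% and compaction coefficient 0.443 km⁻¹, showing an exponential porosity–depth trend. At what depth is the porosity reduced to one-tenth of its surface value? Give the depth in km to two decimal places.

n/n₀ = 1/10 ⇒ exp(−k·Z) = 1/10 ⇒ Z = ln(10) / k
Z = 2.3026 / 0.443 = 5.198 km

5.20 km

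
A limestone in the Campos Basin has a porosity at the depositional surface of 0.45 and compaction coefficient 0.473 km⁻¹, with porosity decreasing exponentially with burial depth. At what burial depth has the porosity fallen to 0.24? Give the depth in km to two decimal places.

1.33 km

Invert Athy's law: d = ln(φ₀/φ) / β
d = ln(0.45/0.24) / 0.473 = ln(1.875) / 0.473 = 0.6286 / 0.473 = 1.329 km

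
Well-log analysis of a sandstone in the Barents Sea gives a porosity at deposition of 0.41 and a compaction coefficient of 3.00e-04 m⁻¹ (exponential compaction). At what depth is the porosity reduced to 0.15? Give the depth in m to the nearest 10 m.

Working in km (1 km = 1000 m; β in km⁻¹ = β in m⁻¹ × 1000):
Invert Athy's law: Z = ln(n₀/n) / β
Z = ln(0.41/0.15) / 0.3 = ln(2.733) / 0.3 = 1.0055 / 0.3 = 3.352 km

3350 m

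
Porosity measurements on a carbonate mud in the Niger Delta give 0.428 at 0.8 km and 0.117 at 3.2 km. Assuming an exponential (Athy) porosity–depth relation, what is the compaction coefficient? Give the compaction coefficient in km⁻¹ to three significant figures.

Athy: phi(z) = phi₀ e^(−cz) ⇒ phi₁/phi₂ = e^{c(z₂−z₁)} ⇒ c = ln(phi₁/phi₂)/(z₂−z₁)
c = ln(0.428/0.117) / (3.2 − 0.8) = ln(3.658) / 2.4 = 1.2969 / 2.4 = 0.5404 km⁻¹

0.540 km⁻¹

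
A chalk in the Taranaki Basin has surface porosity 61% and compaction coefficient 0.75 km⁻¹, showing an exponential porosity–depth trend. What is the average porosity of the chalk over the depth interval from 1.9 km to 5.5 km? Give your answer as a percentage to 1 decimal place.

5.1%

⟨phi⟩ = (1/(d₂−d₁)) ∫ phi₀ e^(−kd) dd = phi₀·(e^(−k·d₁) − e^(−k·d₂)) / (k·(d₂−d₁))
e^(−0.75×1.9) = 0.2405; e^(−0.75×5.5) = 0.0162
⟨phi⟩ = 0.61 × (0.2405 − 0.0162) / (0.75 × 3.6) = 0.61 × 0.0831 = 0.0507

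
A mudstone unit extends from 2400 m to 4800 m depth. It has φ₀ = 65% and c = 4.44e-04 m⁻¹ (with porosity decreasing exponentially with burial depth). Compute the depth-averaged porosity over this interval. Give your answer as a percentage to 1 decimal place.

13.8%

Working in km (1 km = 1000 m; c in km⁻¹ = c in m⁻¹ × 1000):
⟨φ⟩ = (1/(Z₂−Z₁)) ∫ φ₀ e^(−cZ) dZ = φ₀·(e^(−c·Z₁) − e^(−c·Z₂)) / (c·(Z₂−Z₁))
e^(−0.444×2.4) = 0.3445; e^(−0.444×4.8) = 0.1187
⟨φ⟩ = 0.65 × (0.3445 − 0.1187) / (0.444 × 2.4) = 0.65 × 0.2119 = 0.1378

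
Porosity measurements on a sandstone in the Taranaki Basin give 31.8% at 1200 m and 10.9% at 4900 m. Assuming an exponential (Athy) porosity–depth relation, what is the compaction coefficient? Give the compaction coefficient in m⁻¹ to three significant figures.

Working in km (1 km = 1000 m; β in km⁻¹ = β in m⁻¹ × 1000):
Athy: n(z) = n₀ e^(−βz) ⇒ n₁/n₂ = e^{β(z₂−z₁)} ⇒ β = ln(n₁/n₂)/(z₂−z₁)
β = ln(0.318/0.109) / (4.9 − 1.2) = ln(2.917) / 3.7 = 1.0707 / 3.7 = 0.2894 km⁻¹

0.000289 m⁻¹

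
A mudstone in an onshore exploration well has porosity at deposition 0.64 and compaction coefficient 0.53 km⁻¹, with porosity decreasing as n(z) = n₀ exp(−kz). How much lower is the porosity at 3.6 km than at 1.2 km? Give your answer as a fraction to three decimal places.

0.244

n(1.2) = 0.64·e^(−0.53×1.2) = 0.3388
n(3.6) = 0.64·e^(−0.53×3.6) = 0.0950
Δn = 0.3388 − 0.0950 = 0.2439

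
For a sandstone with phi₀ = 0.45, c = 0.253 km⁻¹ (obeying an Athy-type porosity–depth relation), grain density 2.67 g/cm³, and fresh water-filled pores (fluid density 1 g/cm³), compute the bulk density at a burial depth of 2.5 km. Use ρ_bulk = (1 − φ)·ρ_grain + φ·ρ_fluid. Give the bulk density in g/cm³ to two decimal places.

Porosity at depth: phi = 0.45·exp(−0.253×2.5) = 0.45×0.5313 = 0.2391
Bulk density: ρ_b = (1−phi)ρ_g + phi·ρ_f = 0.7609×2.67 + 0.2391×1
       = 2.032 + 0.239 = 2.271 g/cm³

2.27 g/cm³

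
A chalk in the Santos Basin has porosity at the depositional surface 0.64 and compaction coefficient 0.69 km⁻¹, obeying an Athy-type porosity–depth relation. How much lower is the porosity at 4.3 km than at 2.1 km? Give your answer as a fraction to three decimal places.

φ(2.1) = 0.64·e^(−0.69×2.1) = 0.1503
φ(4.3) = 0.64·e^(−0.69×4.3) = 0.0329
Δφ = 0.1503 − 0.0329 = 0.1173

0.117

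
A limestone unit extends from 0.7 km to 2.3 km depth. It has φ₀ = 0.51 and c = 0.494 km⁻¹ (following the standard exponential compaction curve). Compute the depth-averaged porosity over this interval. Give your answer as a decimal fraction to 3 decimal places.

0.249

⟨φ⟩ = (1/(Z₂−Z₁)) ∫ φ₀ e^(−cZ) dZ = φ₀·(e^(−c·Z₁) − e^(−c·Z₂)) / (c·(Z₂−Z₁))
e^(−0.494×0.7) = 0.7077; e^(−0.494×2.3) = 0.3210
⟨φ⟩ = 0.51 × (0.7077 − 0.3210) / (0.494 × 1.6) = 0.51 × 0.4891 = 0.2495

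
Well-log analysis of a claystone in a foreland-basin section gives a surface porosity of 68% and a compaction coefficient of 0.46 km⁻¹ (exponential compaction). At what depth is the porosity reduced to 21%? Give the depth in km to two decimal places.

Invert Athy's law: d = ln(n₀/n) / c
d = ln(0.68/0.21) / 0.46 = ln(3.238) / 0.46 = 1.1750 / 0.46 = 2.554 km

2.55 km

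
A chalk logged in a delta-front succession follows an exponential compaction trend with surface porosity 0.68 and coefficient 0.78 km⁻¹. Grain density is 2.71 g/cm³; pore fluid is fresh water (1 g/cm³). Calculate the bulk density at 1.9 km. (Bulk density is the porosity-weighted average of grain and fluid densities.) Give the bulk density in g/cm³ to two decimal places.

2.45 g/cm³

Porosity at depth: φ = 0.68·exp(−0.78×1.9) = 0.68×0.2272 = 0.1545
Bulk density: ρ_b = (1−φ)ρ_g + φ·ρ_f = 0.8455×2.71 + 0.1545×1
       = 2.291 + 0.154 = 2.446 g/cm³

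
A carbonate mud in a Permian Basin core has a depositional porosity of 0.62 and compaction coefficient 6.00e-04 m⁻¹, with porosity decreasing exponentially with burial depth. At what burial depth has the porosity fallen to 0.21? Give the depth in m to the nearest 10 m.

1800 m

Working in km (1 km = 1000 m; k in km⁻¹ = k in m⁻¹ × 1000):
Invert Athy's law: Z = ln(n₀/n) / k
Z = ln(0.62/0.21) / 0.6 = ln(2.952) / 0.6 = 1.0826 / 0.6 = 1.804 km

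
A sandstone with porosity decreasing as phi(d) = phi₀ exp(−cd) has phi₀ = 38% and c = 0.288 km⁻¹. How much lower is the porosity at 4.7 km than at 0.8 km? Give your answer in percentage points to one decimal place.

20.4 percentage points

phi(0.8) = 0.38·e^(−0.288×0.8) = 0.3018
phi(4.7) = 0.38·e^(−0.288×4.7) = 0.0982
Δphi = 0.3018 − 0.0982 = 0.2036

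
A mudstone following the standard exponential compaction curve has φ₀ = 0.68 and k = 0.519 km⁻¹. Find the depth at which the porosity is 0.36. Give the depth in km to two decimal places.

Invert Athy's law: d = ln(φ₀/φ) / k
d = ln(0.68/0.36) / 0.519 = ln(1.889) / 0.519 = 0.6360 / 0.519 = 1.225 km

1.23 km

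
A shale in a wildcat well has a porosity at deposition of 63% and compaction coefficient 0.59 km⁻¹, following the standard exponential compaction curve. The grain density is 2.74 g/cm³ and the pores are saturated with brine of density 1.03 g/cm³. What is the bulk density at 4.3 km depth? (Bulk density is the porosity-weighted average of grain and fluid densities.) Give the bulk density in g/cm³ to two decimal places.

Porosity at depth: phi = 0.63·exp(−0.59×4.3) = 0.63×0.0791 = 0.0498
Bulk density: ρ_b = (1−phi)ρ_g + phi·ρ_f = 0.9502×2.74 + 0.0498×1.03
       = 2.603 + 0.051 = 2.655 g/cm³

2.65 g/cm³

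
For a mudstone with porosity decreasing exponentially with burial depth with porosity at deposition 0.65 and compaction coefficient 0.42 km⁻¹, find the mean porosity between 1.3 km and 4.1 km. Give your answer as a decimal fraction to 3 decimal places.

0.221

⟨phi⟩ = (1/(Z₂−Z₁)) ∫ phi₀ e^(−βZ) dZ = phi₀·(e^(−β·Z₁) − e^(−β·Z₂)) / (β·(Z₂−Z₁))
e^(−0.42×1.3) = 0.5793; e^(−0.42×4.1) = 0.1787
⟨phi⟩ = 0.65 × (0.5793 − 0.1787) / (0.42 × 2.8) = 0.65 × 0.3406 = 0.2214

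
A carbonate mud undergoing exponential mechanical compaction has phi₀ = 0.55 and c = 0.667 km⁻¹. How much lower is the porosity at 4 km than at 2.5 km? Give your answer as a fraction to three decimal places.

0.066

phi(2.5) = 0.55·e^(−0.667×2.5) = 0.1038
phi(4) = 0.55·e^(−0.667×4) = 0.0382
Δphi = 0.1038 − 0.0382 = 0.0656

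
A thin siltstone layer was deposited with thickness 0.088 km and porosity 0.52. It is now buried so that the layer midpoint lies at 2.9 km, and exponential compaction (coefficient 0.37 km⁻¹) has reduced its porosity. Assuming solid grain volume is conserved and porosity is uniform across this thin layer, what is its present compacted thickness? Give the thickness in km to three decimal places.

0.051 km

Porosity at 2.9 km: φ = 0.52·exp(−0.37×2.9) = 0.1778
Solid-volume conservation: h(1−φ) = h₀(1−φ₀) ⇒ h = h₀·(1−φ₀)/(1−φ)
h = 0.088 × (1 − 0.52)/(1 − 0.1778) = 0.088 × 0.5838 = 0.0514 km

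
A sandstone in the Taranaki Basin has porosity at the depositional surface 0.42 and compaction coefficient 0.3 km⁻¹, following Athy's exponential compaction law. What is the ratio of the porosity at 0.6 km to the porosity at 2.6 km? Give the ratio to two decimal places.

n(d₁)/n(d₂) = e^(−k·d₁)/e^(−k·d₂) = e^{k(d₂−d₁)}
= exp(0.3 × 2) = exp(0.6) = 1.8221

1.82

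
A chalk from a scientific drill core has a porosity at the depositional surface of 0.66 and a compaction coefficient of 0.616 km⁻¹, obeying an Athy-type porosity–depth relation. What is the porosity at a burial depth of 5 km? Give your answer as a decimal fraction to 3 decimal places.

0.030

φ = φ₀·exp(−k·z) = 0.66 × exp(−0.616 × 5) = 0.66 × exp(−3.08)
  = 0.66 × 0.0460 = 0.0303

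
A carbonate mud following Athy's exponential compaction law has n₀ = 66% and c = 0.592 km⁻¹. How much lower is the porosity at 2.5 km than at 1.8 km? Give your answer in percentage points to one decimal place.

7.7 percentage points

n(1.8) = 0.66·e^(−0.592×1.8) = 0.2274
n(2.5) = 0.66·e^(−0.592×2.5) = 0.1502
Δn = 0.2274 − 0.1502 = 0.0771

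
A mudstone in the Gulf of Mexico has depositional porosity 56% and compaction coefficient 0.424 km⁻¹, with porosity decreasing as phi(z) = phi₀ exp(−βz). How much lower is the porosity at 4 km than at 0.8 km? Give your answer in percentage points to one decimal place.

phi(0.8) = 0.56·e^(−0.424×0.8) = 0.3989
phi(4) = 0.56·e^(−0.424×4) = 0.1027
Δphi = 0.3989 − 0.1027 = 0.2962

29.6 percentage points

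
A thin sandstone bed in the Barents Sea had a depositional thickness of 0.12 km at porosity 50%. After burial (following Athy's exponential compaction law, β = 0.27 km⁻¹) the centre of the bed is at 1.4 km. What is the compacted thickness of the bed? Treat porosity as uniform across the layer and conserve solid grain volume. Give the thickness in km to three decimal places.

0.091 km

Porosity at 1.4 km: φ = 0.5·exp(−0.27×1.4) = 0.3426
Solid-volume conservation: h(1−φ) = h₀(1−φ₀) ⇒ h = h₀·(1−φ₀)/(1−φ)
h = 0.12 × (1 − 0.5)/(1 − 0.3426) = 0.12 × 0.7606 = 0.0913 km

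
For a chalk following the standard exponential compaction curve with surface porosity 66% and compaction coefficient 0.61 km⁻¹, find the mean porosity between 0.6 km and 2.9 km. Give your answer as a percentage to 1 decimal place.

24.6%

⟨n⟩ = (1/(Z₂−Z₁)) ∫ n₀ e^(−cZ) dZ = n₀·(e^(−c·Z₁) − e^(−c·Z₂)) / (c·(Z₂−Z₁))
e^(−0.61×0.6) = 0.6935; e^(−0.61×2.9) = 0.1705
⟨n⟩ = 0.66 × (0.6935 − 0.1705) / (0.61 × 2.3) = 0.66 × 0.3728 = 0.2460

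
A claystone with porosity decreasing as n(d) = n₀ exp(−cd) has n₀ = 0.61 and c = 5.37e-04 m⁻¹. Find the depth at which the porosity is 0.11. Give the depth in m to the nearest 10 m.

Working in km (1 km = 1000 m; c in km⁻¹ = c in m⁻¹ × 1000):
Invert Athy's law: d = ln(n₀/n) / c
d = ln(0.61/0.11) / 0.537 = ln(5.545) / 0.537 = 1.7130 / 0.537 = 3.190 km

3190 m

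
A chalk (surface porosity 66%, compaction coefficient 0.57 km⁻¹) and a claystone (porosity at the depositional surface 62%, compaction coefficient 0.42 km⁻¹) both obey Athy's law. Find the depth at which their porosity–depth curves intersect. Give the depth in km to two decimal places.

Set n₀ₐ e^(−cₐz) = n₀ᵦ e^(−cᵦz) ⇒ ln(n₀ₐ/n₀ᵦ) = (cₐ − cᵦ)·z
z = ln(0.66/0.62) / (0.57 − 0.42) = 0.0625 / 0.15 = 0.417 km

0.42 km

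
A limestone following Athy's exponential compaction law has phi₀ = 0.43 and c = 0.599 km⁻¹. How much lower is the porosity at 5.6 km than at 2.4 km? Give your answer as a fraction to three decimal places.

0.087

phi(2.4) = 0.43·e^(−0.599×2.4) = 0.1021
phi(5.6) = 0.43·e^(−0.599×5.6) = 0.0150
Δphi = 0.1021 − 0.0150 = 0.0871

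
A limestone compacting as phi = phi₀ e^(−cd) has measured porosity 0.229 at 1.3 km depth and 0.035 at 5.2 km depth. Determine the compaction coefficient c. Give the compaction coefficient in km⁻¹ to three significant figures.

Athy: phi(d) = phi₀ e^(−cd) ⇒ phi₁/phi₂ = e^{c(d₂−d₁)} ⇒ c = ln(phi₁/phi₂)/(d₂−d₁)
c = ln(0.229/0.035) / (5.2 − 1.3) = ln(6.543) / 3.9 = 1.8784 / 3.9 = 0.4816 km⁻¹

0.482 km⁻¹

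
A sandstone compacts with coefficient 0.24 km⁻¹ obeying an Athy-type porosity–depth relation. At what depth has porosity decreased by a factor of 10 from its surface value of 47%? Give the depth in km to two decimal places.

phi/phi₀ = 1/10 ⇒ exp(−k·z) = 1/10 ⇒ z = ln(10) / k
z = 2.3026 / 0.24 = 9.594 km

9.59 km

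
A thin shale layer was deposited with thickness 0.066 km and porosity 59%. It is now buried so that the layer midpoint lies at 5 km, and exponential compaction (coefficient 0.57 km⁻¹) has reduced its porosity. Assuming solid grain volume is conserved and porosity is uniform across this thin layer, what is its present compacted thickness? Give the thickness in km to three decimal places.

Porosity at 5 km: n = 0.59·exp(−0.57×5) = 0.0341
Solid-volume conservation: h(1−n) = h₀(1−n₀) ⇒ h = h₀·(1−n₀)/(1−n)
h = 0.066 × (1 − 0.59)/(1 − 0.0341) = 0.066 × 0.4245 = 0.0280 km

0.028 km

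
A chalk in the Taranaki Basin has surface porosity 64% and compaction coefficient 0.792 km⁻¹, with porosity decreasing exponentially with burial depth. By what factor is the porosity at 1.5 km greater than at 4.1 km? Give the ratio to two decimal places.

φ(z₁)/φ(z₂) = e^(−c·z₁)/e^(−c·z₂) = e^{c(z₂−z₁)}
= exp(0.792 × 2.6) = exp(2.059) = 7.8397

7.84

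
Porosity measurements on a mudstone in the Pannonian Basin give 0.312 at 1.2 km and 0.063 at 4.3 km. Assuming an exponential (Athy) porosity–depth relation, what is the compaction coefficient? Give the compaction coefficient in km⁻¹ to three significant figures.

Athy: φ(z) = φ₀ e^(−βz) ⇒ φ₁/φ₂ = e^{β(z₂−z₁)} ⇒ β = ln(φ₁/φ₂)/(z₂−z₁)
β = ln(0.312/0.063) / (4.3 − 1.2) = ln(4.952) / 3.1 = 1.5999 / 3.1 = 0.5161 km⁻¹

0.516 km⁻¹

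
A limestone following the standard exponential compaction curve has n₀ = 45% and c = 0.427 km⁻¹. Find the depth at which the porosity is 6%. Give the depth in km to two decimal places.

Invert Athy's law: Z = ln(n₀/n) / c
Z = ln(0.45/0.06) / 0.427 = ln(7.5) / 0.427 = 2.0149 / 0.427 = 4.719 km

4.72 km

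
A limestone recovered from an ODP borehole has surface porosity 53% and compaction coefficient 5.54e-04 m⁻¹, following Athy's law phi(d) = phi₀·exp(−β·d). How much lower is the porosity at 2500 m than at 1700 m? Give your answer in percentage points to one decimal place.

Working in km (1 km = 1000 m; β in km⁻¹ = β in m⁻¹ × 1000):
phi(1.7) = 0.53·e^(−0.554×1.7) = 0.2067
phi(2.5) = 0.53·e^(−0.554×2.5) = 0.1327
Δphi = 0.2067 − 0.1327 = 0.0740

7.4 percentage points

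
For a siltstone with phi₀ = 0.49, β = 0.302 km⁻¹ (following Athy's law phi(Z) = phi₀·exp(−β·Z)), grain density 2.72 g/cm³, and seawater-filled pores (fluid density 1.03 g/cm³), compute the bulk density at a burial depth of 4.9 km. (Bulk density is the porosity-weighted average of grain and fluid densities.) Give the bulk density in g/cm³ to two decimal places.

2.53 g/cm³

Porosity at depth: phi = 0.49·exp(−0.302×4.9) = 0.49×0.2277 = 0.1116
Bulk density: ρ_b = (1−phi)ρ_g + phi·ρ_f = 0.8884×2.72 + 0.1116×1.03
       = 2.417 + 0.115 = 2.531 g/cm³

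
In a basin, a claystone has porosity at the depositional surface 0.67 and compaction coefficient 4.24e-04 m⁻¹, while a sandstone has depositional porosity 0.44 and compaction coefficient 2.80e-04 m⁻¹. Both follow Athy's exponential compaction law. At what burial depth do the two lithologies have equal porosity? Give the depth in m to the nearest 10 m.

Working in km (1 km = 1000 m; c in km⁻¹ = c in m⁻¹ × 1000):
Set phi₀ₐ e^(−cₐZ) = phi₀ᵦ e^(−cᵦZ) ⇒ ln(phi₀ₐ/phi₀ᵦ) = (cₐ − cᵦ)·Z
Z = ln(0.67/0.44) / (0.424 − 0.28) = 0.4205 / 0.144 = 2.920 km

2920 m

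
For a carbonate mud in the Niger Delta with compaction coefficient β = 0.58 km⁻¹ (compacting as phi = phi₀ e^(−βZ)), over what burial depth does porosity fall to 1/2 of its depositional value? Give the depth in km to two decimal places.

phi/phi₀ = 1/2 ⇒ exp(−β·Z) = 1/2 ⇒ Z = ln(2) / β
Z = 0.6931 / 0.58 = 1.195 km

1.20 km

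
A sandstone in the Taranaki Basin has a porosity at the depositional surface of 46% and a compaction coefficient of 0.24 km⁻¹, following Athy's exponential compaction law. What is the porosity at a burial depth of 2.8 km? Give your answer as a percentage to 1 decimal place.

φ = φ₀·exp(−β·d) = 0.46 × exp(−0.24 × 2.8) = 0.46 × exp(−0.672)
  = 0.46 × 0.5107 = 0.2349

23.5%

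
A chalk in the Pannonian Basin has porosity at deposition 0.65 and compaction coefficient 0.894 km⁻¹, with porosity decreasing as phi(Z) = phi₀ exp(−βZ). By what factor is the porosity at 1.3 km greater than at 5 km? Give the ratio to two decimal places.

phi(Z₁)/phi(Z₂) = e^(−β·Z₁)/e^(−β·Z₂) = e^{β(Z₂−Z₁)}
= exp(0.894 × 3.7) = exp(3.308) = 27.3249

27.32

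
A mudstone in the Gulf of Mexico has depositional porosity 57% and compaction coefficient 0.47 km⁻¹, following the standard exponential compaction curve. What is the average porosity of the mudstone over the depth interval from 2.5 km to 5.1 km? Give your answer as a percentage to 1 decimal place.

⟨phi⟩ = (1/(Z₂−Z₁)) ∫ phi₀ e^(−kZ) dZ = phi₀·(e^(−k·Z₁) − e^(−k·Z₂)) / (k·(Z₂−Z₁))
e^(−0.47×2.5) = 0.3088; e^(−0.47×5.1) = 0.0910
⟨phi⟩ = 0.57 × (0.3088 − 0.0910) / (0.47 × 2.6) = 0.57 × 0.1783 = 0.1016

10.2%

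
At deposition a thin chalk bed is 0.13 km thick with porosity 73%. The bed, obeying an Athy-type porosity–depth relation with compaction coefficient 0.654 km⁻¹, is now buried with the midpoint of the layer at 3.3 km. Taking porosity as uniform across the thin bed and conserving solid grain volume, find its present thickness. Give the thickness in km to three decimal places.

Porosity at 3.3 km: phi = 0.73·exp(−0.654×3.3) = 0.0843
Solid-volume conservation: h(1−phi) = h₀(1−phi₀) ⇒ h = h₀·(1−phi₀)/(1−phi)
h = 0.13 × (1 − 0.73)/(1 − 0.0843) = 0.13 × 0.2949 = 0.0383 km

0.038 km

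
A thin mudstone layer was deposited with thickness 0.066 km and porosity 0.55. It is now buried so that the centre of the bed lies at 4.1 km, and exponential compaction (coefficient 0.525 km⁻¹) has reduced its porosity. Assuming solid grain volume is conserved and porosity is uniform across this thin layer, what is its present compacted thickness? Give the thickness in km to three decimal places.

Porosity at 4.1 km: φ = 0.55·exp(−0.525×4.1) = 0.0639
Solid-volume conservation: h(1−φ) = h₀(1−φ₀) ⇒ h = h₀·(1−φ₀)/(1−φ)
h = 0.066 × (1 − 0.55)/(1 − 0.0639) = 0.066 × 0.4807 = 0.0317 km

0.032 km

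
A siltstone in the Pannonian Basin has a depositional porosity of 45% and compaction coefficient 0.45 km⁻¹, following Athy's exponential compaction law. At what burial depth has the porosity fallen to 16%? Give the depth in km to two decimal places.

Invert Athy's law: z = ln(n₀/n) / k
z = ln(0.45/0.16) / 0.45 = ln(2.812) / 0.45 = 1.0341 / 0.45 = 2.298 km

2.30 km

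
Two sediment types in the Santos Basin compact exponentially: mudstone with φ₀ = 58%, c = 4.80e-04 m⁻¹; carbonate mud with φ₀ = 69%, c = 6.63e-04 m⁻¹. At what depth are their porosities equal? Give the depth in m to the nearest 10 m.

Working in km (1 km = 1000 m; c in km⁻¹ = c in m⁻¹ × 1000):
Set φ₀ₐ e^(−cₐd) = φ₀ᵦ e^(−cᵦd) ⇒ ln(φ₀ₐ/φ₀ᵦ) = (cₐ − cᵦ)·d
d = ln(0.58/0.69) / (0.48 − 0.663) = -0.1737 / -0.183 = 0.949 km

950 m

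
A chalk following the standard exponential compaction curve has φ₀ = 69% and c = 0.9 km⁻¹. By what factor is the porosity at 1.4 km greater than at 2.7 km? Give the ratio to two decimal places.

φ(z₁)/φ(z₂) = e^(−c·z₁)/e^(−c·z₂) = e^{c(z₂−z₁)}
= exp(0.9 × 1.3) = exp(1.17) = 3.2220

3.22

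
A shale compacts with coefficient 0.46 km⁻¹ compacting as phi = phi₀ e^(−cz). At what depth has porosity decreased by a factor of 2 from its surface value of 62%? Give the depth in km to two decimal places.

phi/phi₀ = 1/2 ⇒ exp(−c·z) = 1/2 ⇒ z = ln(2) / c
z = 0.6931 / 0.46 = 1.507 km

1.51 km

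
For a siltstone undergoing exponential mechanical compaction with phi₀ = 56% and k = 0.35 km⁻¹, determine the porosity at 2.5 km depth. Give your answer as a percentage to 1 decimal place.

23.3%

phi = phi₀·exp(−k·z) = 0.56 × exp(−0.35 × 2.5) = 0.56 × exp(−0.875)
  = 0.56 × 0.4169 = 0.2334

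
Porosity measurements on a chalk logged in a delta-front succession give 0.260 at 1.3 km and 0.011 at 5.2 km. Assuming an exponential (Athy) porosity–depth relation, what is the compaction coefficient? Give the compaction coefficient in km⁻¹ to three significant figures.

Athy: phi(z) = phi₀ e^(−cz) ⇒ phi₁/phi₂ = e^{c(z₂−z₁)} ⇒ c = ln(phi₁/phi₂)/(z₂−z₁)
c = ln(0.26/0.011) / (5.2 − 1.3) = ln(23.64) / 3.9 = 3.1628 / 3.9 = 0.811 km⁻¹

0.811 km⁻¹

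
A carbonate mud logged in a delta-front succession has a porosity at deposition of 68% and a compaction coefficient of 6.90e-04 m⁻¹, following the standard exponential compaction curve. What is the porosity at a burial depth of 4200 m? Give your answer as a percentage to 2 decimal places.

Working in km (1 km = 1000 m; β in km⁻¹ = β in m⁻¹ × 1000):
phi = phi₀·exp(−β·Z) = 0.68 × exp(−0.69 × 4.2) = 0.68 × exp(−2.898)
  = 0.68 × 0.0551 = 0.0375

3.75%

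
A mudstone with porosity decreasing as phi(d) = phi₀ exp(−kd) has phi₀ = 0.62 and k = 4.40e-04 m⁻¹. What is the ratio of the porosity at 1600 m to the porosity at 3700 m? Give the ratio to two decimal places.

2.52

Working in km (1 km = 1000 m; k in km⁻¹ = k in m⁻¹ × 1000):
phi(d₁)/phi(d₂) = e^(−k·d₁)/e^(−k·d₂) = e^{k(d₂−d₁)}
= exp(0.44 × 2.1) = exp(0.924) = 2.5193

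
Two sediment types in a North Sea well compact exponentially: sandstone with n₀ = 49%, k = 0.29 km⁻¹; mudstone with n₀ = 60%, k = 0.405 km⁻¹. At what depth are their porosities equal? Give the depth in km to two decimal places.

Set n₀ₐ e^(−kₐZ) = n₀ᵦ e^(−kᵦZ) ⇒ ln(n₀ₐ/n₀ᵦ) = (kₐ − kᵦ)·Z
Z = ln(0.49/0.6) / (0.29 − 0.405) = -0.2025 / -0.115 = 1.761 km

1.76 km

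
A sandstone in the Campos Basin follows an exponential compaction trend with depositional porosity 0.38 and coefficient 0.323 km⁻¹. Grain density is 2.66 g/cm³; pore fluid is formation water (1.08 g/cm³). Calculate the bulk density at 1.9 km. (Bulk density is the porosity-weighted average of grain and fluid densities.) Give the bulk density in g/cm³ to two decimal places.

Porosity at depth: n = 0.38·exp(−0.323×1.9) = 0.38×0.5413 = 0.2057
Bulk density: ρ_b = (1−n)ρ_g + n·ρ_f = 0.7943×2.66 + 0.2057×1.08
       = 2.113 + 0.222 = 2.335 g/cm³

2.33 g/cm³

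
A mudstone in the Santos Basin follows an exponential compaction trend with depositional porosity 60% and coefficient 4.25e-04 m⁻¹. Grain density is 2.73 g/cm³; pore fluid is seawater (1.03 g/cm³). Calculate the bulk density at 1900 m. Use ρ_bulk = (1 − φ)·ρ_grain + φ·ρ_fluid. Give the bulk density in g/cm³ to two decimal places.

Working in km (1 km = 1000 m; c in km⁻¹ = c in m⁻¹ × 1000):
Porosity at depth: phi = 0.6·exp(−0.425×1.9) = 0.6×0.4460 = 0.2676
Bulk density: ρ_b = (1−phi)ρ_g + phi·ρ_f = 0.7324×2.73 + 0.2676×1.03
       = 1.999 + 0.276 = 2.275 g/cm³

2.28 g/cm³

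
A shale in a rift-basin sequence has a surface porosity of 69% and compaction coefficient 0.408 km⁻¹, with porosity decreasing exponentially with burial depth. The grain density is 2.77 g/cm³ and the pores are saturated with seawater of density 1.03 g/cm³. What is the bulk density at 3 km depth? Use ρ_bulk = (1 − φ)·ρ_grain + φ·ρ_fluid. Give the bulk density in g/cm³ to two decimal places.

Porosity at depth: n = 0.69·exp(−0.408×3) = 0.69×0.2941 = 0.2029
Bulk density: ρ_b = (1−n)ρ_g + n·ρ_f = 0.7971×2.77 + 0.2029×1.03
       = 2.208 + 0.209 = 2.417 g/cm³

2.42 g/cm³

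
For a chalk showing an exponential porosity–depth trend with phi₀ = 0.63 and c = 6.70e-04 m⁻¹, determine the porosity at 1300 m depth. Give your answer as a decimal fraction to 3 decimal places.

0.264

Working in km (1 km = 1000 m; c in km⁻¹ = c in m⁻¹ × 1000):
phi = phi₀·exp(−c·Z) = 0.63 × exp(−0.67 × 1.3) = 0.63 × exp(−0.871)
  = 0.63 × 0.4185 = 0.2637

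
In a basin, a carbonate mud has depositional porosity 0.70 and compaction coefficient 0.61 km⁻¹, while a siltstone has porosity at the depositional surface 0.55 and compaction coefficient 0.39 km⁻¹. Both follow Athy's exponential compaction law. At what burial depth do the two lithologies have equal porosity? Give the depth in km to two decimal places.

Set φ₀ₐ e^(−βₐd) = φ₀ᵦ e^(−βᵦd) ⇒ ln(φ₀ₐ/φ₀ᵦ) = (βₐ − βᵦ)·d
d = ln(0.7/0.55) / (0.61 − 0.39) = 0.2412 / 0.22 = 1.096 km

1.10 km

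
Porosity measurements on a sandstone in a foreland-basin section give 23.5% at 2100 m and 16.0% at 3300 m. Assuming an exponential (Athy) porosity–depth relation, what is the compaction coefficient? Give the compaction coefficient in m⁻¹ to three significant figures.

0.000320 m⁻¹

Working in km (1 km = 1000 m; c in km⁻¹ = c in m⁻¹ × 1000):
Athy: n(d) = n₀ e^(−cd) ⇒ n₁/n₂ = e^{c(d₂−d₁)} ⇒ c = ln(n₁/n₂)/(d₂−d₁)
c = ln(0.235/0.16) / (3.3 − 2.1) = ln(1.469) / 1.2 = 0.3844 / 1.2 = 0.3203 km⁻¹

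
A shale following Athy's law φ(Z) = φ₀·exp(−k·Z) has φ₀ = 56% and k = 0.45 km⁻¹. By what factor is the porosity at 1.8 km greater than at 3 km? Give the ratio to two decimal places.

φ(Z₁)/φ(Z₂) = e^(−k·Z₁)/e^(−k·Z₂) = e^{k(Z₂−Z₁)}
= exp(0.45 × 1.2) = exp(0.54) = 1.7160

1.72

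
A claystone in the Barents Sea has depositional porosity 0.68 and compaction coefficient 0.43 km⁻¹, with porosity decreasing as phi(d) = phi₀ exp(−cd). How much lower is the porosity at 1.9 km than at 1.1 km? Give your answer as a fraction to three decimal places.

phi(1.1) = 0.68·e^(−0.43×1.1) = 0.4237
phi(1.9) = 0.68·e^(−0.43×1.9) = 0.3004
Δphi = 0.4237 − 0.3004 = 0.1233

0.123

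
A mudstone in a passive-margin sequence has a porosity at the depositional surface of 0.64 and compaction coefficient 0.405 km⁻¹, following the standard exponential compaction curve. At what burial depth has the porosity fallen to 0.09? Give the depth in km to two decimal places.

4.84 km

Invert Athy's law: Z = ln(n₀/n) / β
Z = ln(0.64/0.09) / 0.405 = ln(7.111) / 0.405 = 1.9617 / 0.405 = 4.844 km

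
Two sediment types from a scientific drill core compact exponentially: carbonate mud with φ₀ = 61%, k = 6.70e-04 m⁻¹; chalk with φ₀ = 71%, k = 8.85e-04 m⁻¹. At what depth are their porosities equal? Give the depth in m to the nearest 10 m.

Working in km (1 km = 1000 m; k in km⁻¹ = k in m⁻¹ × 1000):
Set φ₀ₐ e^(−kₐZ) = φ₀ᵦ e^(−kᵦZ) ⇒ ln(φ₀ₐ/φ₀ᵦ) = (kₐ − kᵦ)·Z
Z = ln(0.61/0.71) / (0.67 − 0.885) = -0.1518 / -0.215 = 0.706 km

710 m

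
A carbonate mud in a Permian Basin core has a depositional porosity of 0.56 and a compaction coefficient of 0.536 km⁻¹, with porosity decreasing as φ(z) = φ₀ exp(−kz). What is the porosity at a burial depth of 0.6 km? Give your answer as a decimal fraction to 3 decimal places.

φ = φ₀·exp(−k·z) = 0.56 × exp(−0.536 × 0.6) = 0.56 × exp(−0.3216)
  = 0.56 × 0.7250 = 0.4060

0.406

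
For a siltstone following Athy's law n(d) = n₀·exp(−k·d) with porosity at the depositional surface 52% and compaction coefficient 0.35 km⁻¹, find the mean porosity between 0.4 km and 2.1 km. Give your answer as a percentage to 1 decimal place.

34.1%

⟨n⟩ = (1/(d₂−d₁)) ∫ n₀ e^(−kd) dd = n₀·(e^(−k·d₁) − e^(−k·d₂)) / (k·(d₂−d₁))
e^(−0.35×0.4) = 0.8694; e^(−0.35×2.1) = 0.4795
⟨n⟩ = 0.52 × (0.8694 − 0.4795) / (0.35 × 1.7) = 0.52 × 0.6552 = 0.3407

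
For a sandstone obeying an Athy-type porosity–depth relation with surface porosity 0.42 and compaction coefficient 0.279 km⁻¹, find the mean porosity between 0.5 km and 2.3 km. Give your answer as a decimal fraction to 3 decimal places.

0.287

⟨φ⟩ = (1/(Z₂−Z₁)) ∫ φ₀ e^(−kZ) dZ = φ₀·(e^(−k·Z₁) − e^(−k·Z₂)) / (k·(Z₂−Z₁))
e^(−0.279×0.5) = 0.8698; e^(−0.279×2.3) = 0.5264
⟨φ⟩ = 0.42 × (0.8698 − 0.5264) / (0.279 × 1.8) = 0.42 × 0.6838 = 0.2872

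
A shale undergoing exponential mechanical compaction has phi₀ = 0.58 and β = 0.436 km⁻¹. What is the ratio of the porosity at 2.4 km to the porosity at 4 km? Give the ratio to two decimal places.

phi(z₁)/phi(z₂) = e^(−β·z₁)/e^(−β·z₂) = e^{β(z₂−z₁)}
= exp(0.436 × 1.6) = exp(0.6976) = 2.0089

2.01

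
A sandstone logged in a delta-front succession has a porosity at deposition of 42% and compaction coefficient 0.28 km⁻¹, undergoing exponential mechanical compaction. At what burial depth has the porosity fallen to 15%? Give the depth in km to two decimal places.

3.68 km

Invert Athy's law: Z = ln(n₀/n) / β
Z = ln(0.42/0.15) / 0.28 = ln(2.8) / 0.28 = 1.0296 / 0.28 = 3.677 km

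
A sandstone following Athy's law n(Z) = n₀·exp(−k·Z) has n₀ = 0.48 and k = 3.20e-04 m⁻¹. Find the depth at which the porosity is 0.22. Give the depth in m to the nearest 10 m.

2440 m

Working in km (1 km = 1000 m; k in km⁻¹ = k in m⁻¹ × 1000):
Invert Athy's law: Z = ln(n₀/n) / k
Z = ln(0.48/0.22) / 0.32 = ln(2.182) / 0.32 = 0.7802 / 0.32 = 2.438 km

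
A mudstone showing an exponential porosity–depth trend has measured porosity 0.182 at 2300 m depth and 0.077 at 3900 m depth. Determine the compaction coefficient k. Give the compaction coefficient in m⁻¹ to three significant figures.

0.000538 m⁻¹

Working in km (1 km = 1000 m; k in km⁻¹ = k in m⁻¹ × 1000):
Athy: φ(Z) = φ₀ e^(−kZ) ⇒ φ₁/φ₂ = e^{k(Z₂−Z₁)} ⇒ k = ln(φ₁/φ₂)/(Z₂−Z₁)
k = ln(0.182/0.077) / (3.9 − 2.3) = ln(2.364) / 1.6 = 0.8602 / 1.6 = 0.5376 km⁻¹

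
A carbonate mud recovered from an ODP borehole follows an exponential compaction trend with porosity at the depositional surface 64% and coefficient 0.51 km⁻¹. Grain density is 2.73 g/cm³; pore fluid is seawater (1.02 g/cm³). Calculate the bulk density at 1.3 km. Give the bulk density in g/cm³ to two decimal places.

2.17 g/cm³

Porosity at depth: phi = 0.64·exp(−0.51×1.3) = 0.64×0.5153 = 0.3298
Bulk density: ρ_b = (1−phi)ρ_g + phi·ρ_f = 0.6702×2.73 + 0.3298×1.02
       = 1.830 + 0.336 = 2.166 g/cm³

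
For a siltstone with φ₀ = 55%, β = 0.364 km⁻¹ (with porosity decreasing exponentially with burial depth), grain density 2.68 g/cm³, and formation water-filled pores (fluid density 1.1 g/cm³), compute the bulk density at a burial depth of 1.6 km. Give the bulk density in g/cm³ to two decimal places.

Porosity at depth: φ = 0.55·exp(−0.364×1.6) = 0.55×0.5586 = 0.3072
Bulk density: ρ_b = (1−φ)ρ_g + φ·ρ_f = 0.6928×2.68 + 0.3072×1.1
       = 1.857 + 0.338 = 2.195 g/cm³

2.19 g/cm³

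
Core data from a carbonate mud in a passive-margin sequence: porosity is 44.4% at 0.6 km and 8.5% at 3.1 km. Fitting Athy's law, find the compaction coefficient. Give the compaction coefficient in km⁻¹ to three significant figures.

0.661 km⁻¹

Athy: φ(Z) = φ₀ e^(−cZ) ⇒ φ₁/φ₂ = e^{c(Z₂−Z₁)} ⇒ c = ln(φ₁/φ₂)/(Z₂−Z₁)
c = ln(0.444/0.085) / (3.1 − 0.6) = ln(5.224) / 2.5 = 1.6532 / 2.5 = 0.6613 km⁻¹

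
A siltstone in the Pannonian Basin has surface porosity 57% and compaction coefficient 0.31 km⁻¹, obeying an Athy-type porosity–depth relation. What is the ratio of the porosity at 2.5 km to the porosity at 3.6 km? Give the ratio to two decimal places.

1.41

n(d₁)/n(d₂) = e^(−c·d₁)/e^(−c·d₂) = e^{c(d₂−d₁)}
= exp(0.31 × 1.1) = exp(0.341) = 1.4064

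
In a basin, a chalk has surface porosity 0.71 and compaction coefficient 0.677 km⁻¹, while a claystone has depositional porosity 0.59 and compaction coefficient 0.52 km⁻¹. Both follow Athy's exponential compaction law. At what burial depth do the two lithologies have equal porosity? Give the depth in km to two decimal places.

1.18 km

Set phi₀ₐ e^(−kₐd) = phi₀ᵦ e^(−kᵦd) ⇒ ln(phi₀ₐ/phi₀ᵦ) = (kₐ − kᵦ)·d
d = ln(0.71/0.59) / (0.677 − 0.52) = 0.1851 / 0.157 = 1.179 km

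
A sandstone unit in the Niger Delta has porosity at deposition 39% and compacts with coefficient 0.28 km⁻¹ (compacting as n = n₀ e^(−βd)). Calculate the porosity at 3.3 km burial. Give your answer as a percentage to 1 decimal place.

15.5%

n = n₀·exp(−β·d) = 0.39 × exp(−0.28 × 3.3) = 0.39 × exp(−0.924)
  = 0.39 × 0.3969 = 0.1548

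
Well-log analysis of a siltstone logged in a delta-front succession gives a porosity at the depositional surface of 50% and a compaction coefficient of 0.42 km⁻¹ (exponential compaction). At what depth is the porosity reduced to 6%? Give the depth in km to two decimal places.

Invert Athy's law: z = ln(φ₀/φ) / c
z = ln(0.5/0.06) / 0.42 = ln(8.333) / 0.42 = 2.1203 / 0.42 = 5.048 km

5.05 km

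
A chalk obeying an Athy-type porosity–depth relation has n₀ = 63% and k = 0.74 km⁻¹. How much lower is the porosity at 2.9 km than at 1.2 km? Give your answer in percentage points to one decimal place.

18.6 percentage points

n(1.2) = 0.63·e^(−0.74×1.2) = 0.2592
n(2.9) = 0.63·e^(−0.74×2.9) = 0.0737
Δn = 0.2592 − 0.0737 = 0.1856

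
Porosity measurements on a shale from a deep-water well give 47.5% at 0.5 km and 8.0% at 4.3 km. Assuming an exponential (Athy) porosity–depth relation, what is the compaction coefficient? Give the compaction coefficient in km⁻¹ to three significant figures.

Athy: φ(z) = φ₀ e^(−cz) ⇒ φ₁/φ₂ = e^{c(z₂−z₁)} ⇒ c = ln(φ₁/φ₂)/(z₂−z₁)
c = ln(0.475/0.08) / (4.3 − 0.5) = ln(5.938) / 3.8 = 1.7813 / 3.8 = 0.4688 km⁻¹

0.469 km⁻¹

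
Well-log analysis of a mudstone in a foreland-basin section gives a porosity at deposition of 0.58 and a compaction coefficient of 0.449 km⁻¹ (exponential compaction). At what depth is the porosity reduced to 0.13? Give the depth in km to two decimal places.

Invert Athy's law: d = ln(n₀/n) / β
d = ln(0.58/0.13) / 0.449 = ln(4.462) / 0.449 = 1.4955 / 0.449 = 3.331 km

3.33 km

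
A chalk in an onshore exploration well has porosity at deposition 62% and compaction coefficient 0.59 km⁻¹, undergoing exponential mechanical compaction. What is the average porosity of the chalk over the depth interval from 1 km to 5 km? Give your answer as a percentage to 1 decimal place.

⟨φ⟩ = (1/(Z₂−Z₁)) ∫ φ₀ e^(−kZ) dZ = φ₀·(e^(−k·Z₁) − e^(−k·Z₂)) / (k·(Z₂−Z₁))
e^(−0.59×1) = 0.5543; e^(−0.59×5) = 0.0523
⟨φ⟩ = 0.62 × (0.5543 − 0.0523) / (0.59 × 4) = 0.62 × 0.2127 = 0.1319

13.2%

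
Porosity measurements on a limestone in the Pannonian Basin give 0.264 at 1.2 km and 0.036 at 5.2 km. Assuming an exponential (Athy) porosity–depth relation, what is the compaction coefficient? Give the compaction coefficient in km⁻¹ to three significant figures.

Athy: n(Z) = n₀ e^(−kZ) ⇒ n₁/n₂ = e^{k(Z₂−Z₁)} ⇒ k = ln(n₁/n₂)/(Z₂−Z₁)
k = ln(0.264/0.036) / (5.2 − 1.2) = ln(7.333) / 4 = 1.9924 / 4 = 0.4981 km⁻¹

0.498 km⁻¹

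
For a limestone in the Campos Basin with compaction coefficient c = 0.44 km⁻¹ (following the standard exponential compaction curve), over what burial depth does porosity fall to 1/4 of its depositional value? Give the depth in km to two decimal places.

3.15 km

phi/phi₀ = 1/4 ⇒ exp(−c·d) = 1/4 ⇒ d = ln(4) / c
d = 1.3863 / 0.44 = 3.151 km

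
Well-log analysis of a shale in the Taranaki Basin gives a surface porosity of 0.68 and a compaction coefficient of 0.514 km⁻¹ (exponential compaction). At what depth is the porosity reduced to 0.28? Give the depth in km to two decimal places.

Invert Athy's law: Z = ln(n₀/n) / k
Z = ln(0.68/0.28) / 0.514 = ln(2.429) / 0.514 = 0.8873 / 0.514 = 1.726 km

1.73 km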